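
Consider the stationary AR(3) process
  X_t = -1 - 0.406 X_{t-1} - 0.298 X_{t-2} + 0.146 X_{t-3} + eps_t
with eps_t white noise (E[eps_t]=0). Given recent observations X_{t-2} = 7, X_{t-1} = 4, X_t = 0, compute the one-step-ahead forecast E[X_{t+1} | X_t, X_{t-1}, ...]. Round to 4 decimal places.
E[X_{t+1} \mid \mathcal F_t] = -1.1700

For an AR(p) model X_t = c + sum_i phi_i X_{t-i} + eps_t, the
one-step-ahead conditional mean is
  E[X_{t+1} | X_t, ...] = c + sum_i phi_i X_{t+1-i}.
Substitute known values:
  E[X_{t+1} | ...] = -1 + (-0.406) * (0) + (-0.298) * (4) + (0.146) * (7)
                   = -1.1700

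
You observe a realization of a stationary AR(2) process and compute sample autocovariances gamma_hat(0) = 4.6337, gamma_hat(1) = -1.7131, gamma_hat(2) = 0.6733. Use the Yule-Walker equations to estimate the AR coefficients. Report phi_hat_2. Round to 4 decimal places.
\hat\phi_{2} = 0.0100

The Yule-Walker equations for an AR(p) process read, in matrix form,
  Gamma_p phi = r_p,   with   (Gamma_p)_{ij} = gamma(|i - j|),
                       (r_p)_i = gamma(i),   i,j = 1..p.
Substitute the sample gammas (Toeplitz matrix and right-hand side of size 2):
  Gamma_p = [[4.6337, -1.7131], [-1.7131, 4.6337]]
  r_p     = [-1.7131, 0.6733]
Written out:
  4.6337 phi_1 - 1.7131 phi_2 = -1.7131
  -1.7131 phi_1 + 4.6337 phi_2 = 0.6733
Solve by Cramer's rule:
  det = gamma(0)^2 - gamma(1)^2 = (4.6337)^2 - (-1.7131)^2 = 21.47117569 - 2.93471161 = 18.53646408
  phi_hat_1 = [gamma(1) gamma(0) - gamma(1) gamma(2)] / det = [(-1.7131)(4.6337) - (-1.7131)(0.6733)] / 18.53646408 = -6.78456124 / 18.53646408 = -0.366
  phi_hat_2 = [gamma(0) gamma(2) - gamma(1)^2] / det = [(4.6337)(0.6733) - (-1.7131)^2] / 18.53646408 = 0.1851586 / 18.53646408 = 0.01
So phi_hat = [-0.3660, 0.0100].
Therefore phi_hat_2 = 0.0100.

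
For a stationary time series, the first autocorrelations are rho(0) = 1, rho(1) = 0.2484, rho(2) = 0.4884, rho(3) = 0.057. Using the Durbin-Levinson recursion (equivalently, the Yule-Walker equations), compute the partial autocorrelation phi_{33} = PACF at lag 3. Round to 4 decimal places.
\phi_{33} = -0.1641

The PACF at lag k is phi_{kk}, the last component of the solution
to the Yule-Walker system G_k phi = r_k where
  (G_k)_{ij} = rho(|i - j|), (r_k)_i = rho(i), i,j = 1..k.
Equivalently, Durbin-Levinson gives phi_{kk} iteratively:
  phi_{11} = rho(1)
  phi_{kk} = [rho(k) - sum_{j=1..k-1} phi_{k-1,j} rho(k-j)]
            / [1 - sum_{j=1..k-1} phi_{k-1,j} rho(j)],
  phi_{k,j} = phi_{k-1,j} - phi_{kk} phi_{k-1,k-j},  j = 1..k-1.
Step k = 1:
  phi_11 = rho(1) = 0.2484.
Step k = 2:
  phi_22 = [rho(2) - phi_11 rho(1)] / [1 - phi_11 rho(1)] = [0.4884 - (0.2484)(0.2484)] / [1 - (0.2484)(0.2484)]
         = 0.42669744 / 0.93829744 = 0.454757.
  Update: phi_21 = phi_11 - phi_22 phi_11 = 0.2484 - (0.454757)(0.2484) = 0.135438.
Step k = 3:
  phi_33 = [rho(3) - phi_21 rho(2) - phi_22 rho(1)] / [1 - phi_21 rho(1) - phi_22 rho(2)]
    numerator   = 0.057 - (0.135438)(0.4884) - (0.454757)(0.2484) = -0.12210975
    denominator = 1 - (0.135438)(0.2484) - (0.454757)(0.4884) = 0.74425374
  phi_33 = -0.12210975 / 0.74425374 = -0.1641.
Therefore phi_{33} = -0.1641.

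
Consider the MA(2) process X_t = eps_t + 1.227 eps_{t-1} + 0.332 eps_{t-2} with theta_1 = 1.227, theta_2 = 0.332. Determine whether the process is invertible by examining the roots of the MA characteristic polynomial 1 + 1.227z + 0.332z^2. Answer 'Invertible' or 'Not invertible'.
\text{Invertible}

The MA(q) characteristic polynomial is P(z) = 1 + 1.227z + 0.332z^2.
Invertibility requires all roots to lie outside the unit circle, i.e. |z| > 1 for every root.
Set 1 + (1.227) z + (0.332) z^2 = 0, i.e. a z^2 + b z + c = 0 with a = 0.332, b = 1.227, c = 1.
Discriminant D = b^2 - 4ac = (1.227)^2 - 4*(0.332)*1 = 1.505529 - (1.328) = 0.177529.
D >= 0, so the roots are real: z = (-b +/- sqrt(D)) / (2a) = (-1.227 +/- 0.421342) / (0.664).
  z_1 = (-1.227 + 0.421342) / (0.664) = -1.2133,   |z_1| = 1.2133.
  z_2 = (-1.227 - 0.421342) / (0.664) = -2.4824,   |z_2| = 2.4824.
Moduli of all roots: 1.2133, 2.4824.
All moduli strictly greater than 1? Yes.
Verdict: Invertible.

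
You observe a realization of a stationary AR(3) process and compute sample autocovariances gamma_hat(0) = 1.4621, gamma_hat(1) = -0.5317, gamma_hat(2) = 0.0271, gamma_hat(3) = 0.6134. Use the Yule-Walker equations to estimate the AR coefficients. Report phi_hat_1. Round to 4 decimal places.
\hat\phi_{1} = -0.3530

The Yule-Walker equations for an AR(p) process read, in matrix form,
  Gamma_p phi = r_p,   with   (Gamma_p)_{ij} = gamma(|i - j|),
                       (r_p)_i = gamma(i),   i,j = 1..p.
Substitute the sample gammas (Toeplitz matrix and right-hand side of size 3):
  Gamma_p = [[1.4621, -0.5317, 0.0271], [-0.5317, 1.4621, -0.5317], [0.0271, -0.5317, 1.4621]]
  r_p     = [-0.5317, 0.0271, 0.6134]
Written out (R1..R3):
  (R1) 1.4621 phi_1 - 0.5317 phi_2 + 0.0271 phi_3 = -0.5317
  (R2) -0.5317 phi_1 + 1.4621 phi_2 - 0.5317 phi_3 = 0.0271
  (R3) 0.0271 phi_1 - 0.5317 phi_2 + 1.4621 phi_3 = 0.6134
Gaussian elimination:
  R2 <- R2 - (-0.5317/1.4621) R1 = R2 - (-0.363655) R1:  1.268745 phi_2 - 0.521845 phi_3 = -0.166255
  R3 <- R3 - (0.0271/1.4621) R1 = R3 - (0.018535) R1:  -0.521845 phi_2 + 1.461598 phi_3 = 0.623255
  R3 <- R3 - (-0.521845/1.268745) R2 = R3 - (-0.411308) R2:  1.246959 phi_3 = 0.554873
Back-substitution:
  phi_hat_3 = 0.554873 / 1.246959 = 0.444981
  phi_hat_2 = (-0.166255 - (-0.521845)(0.444981)) / 1.268745 = 0.051985
  phi_hat_1 = (-0.5317 - (-0.5317)(0.051985) - (0.0271)(0.444981)) / 1.4621 = -0.352998
So phi_hat = [-0.3530, 0.0520, 0.4450].
Therefore phi_hat_1 = -0.3530.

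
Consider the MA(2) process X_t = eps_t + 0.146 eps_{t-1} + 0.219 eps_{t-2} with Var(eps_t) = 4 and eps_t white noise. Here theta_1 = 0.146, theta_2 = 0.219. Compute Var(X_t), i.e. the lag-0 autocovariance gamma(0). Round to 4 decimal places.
\gamma(0) = 4.2771

For an MA(q) process X_t = eps_t + sum_i theta_i eps_{t-i} with
Var(eps_t) = sigma^2, the variance is
  gamma(0) = sigma^2 * (1 + sum_i theta_i^2).
  sum_i theta_i^2 = (0.146)^2 + (0.219)^2 = 0.021316 + 0.047961 = 0.069277.
  gamma(0) = 4 * (1 + 0.069277) = 4 * 1.069277 = 4.277108, which rounds to 4.2771.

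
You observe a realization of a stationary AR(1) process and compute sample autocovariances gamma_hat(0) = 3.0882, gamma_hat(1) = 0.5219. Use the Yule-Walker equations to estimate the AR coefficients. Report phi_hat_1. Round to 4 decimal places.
\hat\phi_{1} = 0.1690

The Yule-Walker equations for an AR(p) process read, in matrix form,
  Gamma_p phi = r_p,   with   (Gamma_p)_{ij} = gamma(|i - j|),
                       (r_p)_i = gamma(i),   i,j = 1..p.
Substitute the sample gammas (Toeplitz matrix and right-hand side of size 1):
  Gamma_p = [[3.0882]]
  r_p     = [0.5219]
With p = 1 this is the single equation gamma(0) phi_1 = gamma(1):
  phi_hat_1 = gamma(1) / gamma(0) = 0.5219 / 3.0882 = 0.1690.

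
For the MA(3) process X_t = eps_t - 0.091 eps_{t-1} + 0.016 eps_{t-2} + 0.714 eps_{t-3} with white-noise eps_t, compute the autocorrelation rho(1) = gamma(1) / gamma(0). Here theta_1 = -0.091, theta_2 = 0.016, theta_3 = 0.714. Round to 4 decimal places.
\rho(1) = -0.0534

For an MA(q) process with theta_0 = 1, the autocovariance is
  gamma(k) = sigma^2 * sum_{i=0..q-k} theta_i * theta_{i+k},
and rho(k) = gamma(k) / gamma(0). Sigma^2 cancels.
  numerator   = (1)*(-0.091) + (-0.091)*(0.016) + (0.016)*(0.714) = -0.081032.
  denominator = (1)^2 + (-0.091)^2 + (0.016)^2 + (0.714)^2 = 1.518333.
  rho(1) = -0.081032 / 1.518333 = -0.0534.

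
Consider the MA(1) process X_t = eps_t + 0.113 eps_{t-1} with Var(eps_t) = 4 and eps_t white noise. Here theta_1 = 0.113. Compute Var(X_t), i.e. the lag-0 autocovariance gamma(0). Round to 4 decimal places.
\gamma(0) = 4.0511

For an MA(q) process X_t = eps_t + sum_i theta_i eps_{t-i} with
Var(eps_t) = sigma^2, the variance is
  gamma(0) = sigma^2 * (1 + sum_i theta_i^2).
  sum_i theta_i^2 = (0.113)^2 = 0.012769.
  gamma(0) = 4 * (1 + 0.012769) = 4 * 1.012769 = 4.051076, which rounds to 4.0511.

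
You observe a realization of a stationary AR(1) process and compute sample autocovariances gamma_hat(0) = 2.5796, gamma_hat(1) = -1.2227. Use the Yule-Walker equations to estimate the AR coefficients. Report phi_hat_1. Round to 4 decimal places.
\hat\phi_{1} = -0.4740

The Yule-Walker equations for an AR(p) process read, in matrix form,
  Gamma_p phi = r_p,   with   (Gamma_p)_{ij} = gamma(|i - j|),
                       (r_p)_i = gamma(i),   i,j = 1..p.
Substitute the sample gammas (Toeplitz matrix and right-hand side of size 1):
  Gamma_p = [[2.5796]]
  r_p     = [-1.2227]
With p = 1 this is the single equation gamma(0) phi_1 = gamma(1):
  phi_hat_1 = gamma(1) / gamma(0) = -1.2227 / 2.5796 = -0.4740.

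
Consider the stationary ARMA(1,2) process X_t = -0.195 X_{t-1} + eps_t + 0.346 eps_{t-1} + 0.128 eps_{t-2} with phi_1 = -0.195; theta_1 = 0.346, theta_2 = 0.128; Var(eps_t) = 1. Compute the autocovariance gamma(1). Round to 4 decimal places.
\gamma(1) = 0.1639

Multiply the model equation by X_{t-k} and take expectations. With theta_0 = psi_0 = 1 and psi_j the MA(infinity) weights, this gives
  gamma(k) - sum_i phi_i gamma(k-i) = c_k,
  c_k = sigma^2 * sum_{j=k..q} theta_j psi_{j-k}   (c_k = 0 for k > q),
using gamma(-m) = gamma(m).
psi-weights needed (psi_j = theta_j + sum_i phi_i psi_{j-i}):
  psi_1 = theta_1 + phi_1 = 0.346 + (-0.195) = 0.151
  psi_2 = theta_2 + phi_1 psi_1 = 0.128 + (-0.195)(0.151) = 0.098555
Right-hand sides:
  c_0 = sigma^2 (1 + theta_1 psi_1 + theta_2 psi_2) = 1 * (1 + (0.346)(0.151) + (0.128)(0.098555)) = 1 * 1.064861 = 1.064861
  c_1 = sigma^2 (theta_1 + theta_2 psi_1) = 1 * (0.346 + (0.128)(0.151)) = 0.365328
  c_2 = sigma^2 theta_2 = 1 * (0.128) = 0.128
Equations for k = 0 and k = 1 (AR order 1):
  gamma(0) = phi_1 gamma(1) + c_0
  gamma(1) = phi_1 gamma(0) + c_1
Substituting the second into the first: gamma(0) (1 - phi_1^2) = c_0 + phi_1 c_1, so
  gamma(0) = (c_0 + phi_1 c_1) / (1 - phi_1^2) = (1.064861 + (-0.195)(0.365328)) / (1 - (-0.195)^2) = 0.993622 / 0.961975 = 1.032898.
  gamma(1) = phi_1 gamma(0) + c_1 = (-0.195)(1.032898) + (0.365328) = 0.163913.
Therefore gamma(1) = 0.1639 (to 4 decimal places).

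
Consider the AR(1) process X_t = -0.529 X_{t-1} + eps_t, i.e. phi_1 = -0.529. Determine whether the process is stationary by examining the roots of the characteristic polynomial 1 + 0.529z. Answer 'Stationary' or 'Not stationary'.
\text{Stationary}

The AR(p) characteristic polynomial is P(z) = 1 + 0.529z.
Stationarity requires all roots to lie outside the unit circle, i.e. |z| > 1 for every root.
This is linear in z: 1 + (0.529) z = 0  =>  z = -1/(0.529) = -1.890359,  |z| = 1.890359.
Moduli of all roots: 1.8904.
All moduli strictly greater than 1? Yes.
Verdict: Stationary.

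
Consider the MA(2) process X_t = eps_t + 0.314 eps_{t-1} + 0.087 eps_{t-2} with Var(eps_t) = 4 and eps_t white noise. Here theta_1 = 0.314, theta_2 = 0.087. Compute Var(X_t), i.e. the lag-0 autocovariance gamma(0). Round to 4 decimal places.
\gamma(0) = 4.4247

For an MA(q) process X_t = eps_t + sum_i theta_i eps_{t-i} with
Var(eps_t) = sigma^2, the variance is
  gamma(0) = sigma^2 * (1 + sum_i theta_i^2).
  sum_i theta_i^2 = (0.314)^2 + (0.087)^2 = 0.098596 + 0.007569 = 0.106165.
  gamma(0) = 4 * (1 + 0.106165) = 4 * 1.106165 = 4.42466, which rounds to 4.4247.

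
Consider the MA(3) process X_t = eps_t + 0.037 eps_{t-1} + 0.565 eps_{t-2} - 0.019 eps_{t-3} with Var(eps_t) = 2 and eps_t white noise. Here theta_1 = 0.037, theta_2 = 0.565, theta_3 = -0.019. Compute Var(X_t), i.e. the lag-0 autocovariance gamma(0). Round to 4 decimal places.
\gamma(0) = 2.6419

For an MA(q) process X_t = eps_t + sum_i theta_i eps_{t-i} with
Var(eps_t) = sigma^2, the variance is
  gamma(0) = sigma^2 * (1 + sum_i theta_i^2).
  sum_i theta_i^2 = (0.037)^2 + (0.565)^2 + (-0.019)^2 = 0.001369 + 0.319225 + 0.000361 = 0.320955.
  gamma(0) = 2 * (1 + 0.320955) = 2 * 1.320955 = 2.64191, which rounds to 2.6419.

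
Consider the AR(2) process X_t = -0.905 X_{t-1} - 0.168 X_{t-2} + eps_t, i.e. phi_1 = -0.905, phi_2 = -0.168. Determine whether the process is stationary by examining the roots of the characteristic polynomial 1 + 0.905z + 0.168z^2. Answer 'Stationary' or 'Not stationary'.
\text{Stationary}

The AR(p) characteristic polynomial is P(z) = 1 + 0.905z + 0.168z^2.
Stationarity requires all roots to lie outside the unit circle, i.e. |z| > 1 for every root.
Set 1 + (0.905) z + (0.168) z^2 = 0, i.e. a z^2 + b z + c = 0 with a = 0.168, b = 0.905, c = 1.
Discriminant D = b^2 - 4ac = (0.905)^2 - 4*(0.168)*1 = 0.819025 - (0.672) = 0.147025.
D >= 0, so the roots are real: z = (-b +/- sqrt(D)) / (2a) = (-0.905 +/- 0.383438) / (0.336).
  z_1 = (-0.905 + 0.383438) / (0.336) = -1.5523,   |z_1| = 1.5523.
  z_2 = (-0.905 - 0.383438) / (0.336) = -3.8346,   |z_2| = 3.8346.
Moduli of all roots: 1.5523, 3.8346.
All moduli strictly greater than 1? Yes.
Verdict: Stationary.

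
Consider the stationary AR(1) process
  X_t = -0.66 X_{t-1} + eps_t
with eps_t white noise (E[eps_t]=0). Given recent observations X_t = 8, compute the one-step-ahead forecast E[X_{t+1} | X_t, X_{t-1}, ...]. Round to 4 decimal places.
E[X_{t+1} \mid \mathcal F_t] = -5.2800

For an AR(p) model X_t = c + sum_i phi_i X_{t-i} + eps_t, the
one-step-ahead conditional mean is
  E[X_{t+1} | X_t, ...] = c + sum_i phi_i X_{t+1-i}.
Substitute known values:
  E[X_{t+1} | ...] = (-0.66) * (8)
                   = -5.2800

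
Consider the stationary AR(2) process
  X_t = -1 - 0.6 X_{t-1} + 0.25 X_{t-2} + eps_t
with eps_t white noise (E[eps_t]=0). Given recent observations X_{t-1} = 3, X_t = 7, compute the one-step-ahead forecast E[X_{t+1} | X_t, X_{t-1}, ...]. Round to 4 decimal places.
E[X_{t+1} \mid \mathcal F_t] = -4.4500

For an AR(p) model X_t = c + sum_i phi_i X_{t-i} + eps_t, the
one-step-ahead conditional mean is
  E[X_{t+1} | X_t, ...] = c + sum_i phi_i X_{t+1-i}.
Substitute known values:
  E[X_{t+1} | ...] = -1 + (-0.6) * (7) + (0.25) * (3)
                   = -4.4500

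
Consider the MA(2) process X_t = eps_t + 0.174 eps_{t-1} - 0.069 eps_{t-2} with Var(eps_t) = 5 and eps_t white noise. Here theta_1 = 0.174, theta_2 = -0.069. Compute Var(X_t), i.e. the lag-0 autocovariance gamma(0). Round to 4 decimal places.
\gamma(0) = 5.1752

For an MA(q) process X_t = eps_t + sum_i theta_i eps_{t-i} with
Var(eps_t) = sigma^2, the variance is
  gamma(0) = sigma^2 * (1 + sum_i theta_i^2).
  sum_i theta_i^2 = (0.174)^2 + (-0.069)^2 = 0.030276 + 0.004761 = 0.035037.
  gamma(0) = 5 * (1 + 0.035037) = 5 * 1.035037 = 5.175185, which rounds to 5.1752.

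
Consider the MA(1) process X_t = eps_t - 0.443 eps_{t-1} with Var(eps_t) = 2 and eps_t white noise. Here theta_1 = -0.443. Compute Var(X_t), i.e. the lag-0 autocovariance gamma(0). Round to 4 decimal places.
\gamma(0) = 2.3925

For an MA(q) process X_t = eps_t + sum_i theta_i eps_{t-i} with
Var(eps_t) = sigma^2, the variance is
  gamma(0) = sigma^2 * (1 + sum_i theta_i^2).
  sum_i theta_i^2 = (-0.443)^2 = 0.196249.
  gamma(0) = 2 * (1 + 0.196249) = 2 * 1.196249 = 2.392498, which rounds to 2.3925.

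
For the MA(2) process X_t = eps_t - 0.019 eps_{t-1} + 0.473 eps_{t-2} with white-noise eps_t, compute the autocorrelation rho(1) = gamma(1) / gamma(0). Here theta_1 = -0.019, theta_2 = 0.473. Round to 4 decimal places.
\rho(1) = -0.0229

For an MA(q) process with theta_0 = 1, the autocovariance is
  gamma(k) = sigma^2 * sum_{i=0..q-k} theta_i * theta_{i+k},
and rho(k) = gamma(k) / gamma(0). Sigma^2 cancels.
  numerator   = (1)*(-0.019) + (-0.019)*(0.473) = -0.027987.
  denominator = (1)^2 + (-0.019)^2 + (0.473)^2 = 1.22409.
  rho(1) = -0.027987 / 1.22409 = -0.0229.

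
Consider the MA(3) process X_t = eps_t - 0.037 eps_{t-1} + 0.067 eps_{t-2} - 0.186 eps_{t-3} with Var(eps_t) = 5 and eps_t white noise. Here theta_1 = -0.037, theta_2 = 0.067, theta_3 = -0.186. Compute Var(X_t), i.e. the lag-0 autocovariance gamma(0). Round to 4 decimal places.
\gamma(0) = 5.2023

For an MA(q) process X_t = eps_t + sum_i theta_i eps_{t-i} with
Var(eps_t) = sigma^2, the variance is
  gamma(0) = sigma^2 * (1 + sum_i theta_i^2).
  sum_i theta_i^2 = (-0.037)^2 + (0.067)^2 + (-0.186)^2 = 0.001369 + 0.004489 + 0.034596 = 0.040454.
  gamma(0) = 5 * (1 + 0.040454) = 5 * 1.040454 = 5.20227, which rounds to 5.2023.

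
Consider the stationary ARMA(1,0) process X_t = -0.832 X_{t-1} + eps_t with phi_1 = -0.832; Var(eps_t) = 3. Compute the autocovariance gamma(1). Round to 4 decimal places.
\gamma(1) = -8.1098

Multiply the model equation by X_{t-k} and take expectations. With theta_0 = psi_0 = 1 and psi_j the MA(infinity) weights, this gives
  gamma(k) - sum_i phi_i gamma(k-i) = c_k,
  c_k = sigma^2 * sum_{j=k..q} theta_j psi_{j-k}   (c_k = 0 for k > q),
using gamma(-m) = gamma(m).
Pure AR (q = 0): c_0 = sigma^2 = 3, c_k = 0 for k >= 1.
Equations for k = 0 and k = 1 (AR order 1):
  gamma(0) = phi_1 gamma(1) + c_0
  gamma(1) = phi_1 gamma(0) + c_1
Substituting the second into the first: gamma(0) (1 - phi_1^2) = c_0 + phi_1 c_1, so
  gamma(0) = c_0 / (1 - phi_1^2) = 3 / (1 - (-0.832)^2) = 3 / 0.307776 = 9.747349.
  gamma(1) = phi_1 gamma(0) = (-0.832)(9.747349) = -8.109794.
Therefore gamma(1) = -8.1098 (to 4 decimal places).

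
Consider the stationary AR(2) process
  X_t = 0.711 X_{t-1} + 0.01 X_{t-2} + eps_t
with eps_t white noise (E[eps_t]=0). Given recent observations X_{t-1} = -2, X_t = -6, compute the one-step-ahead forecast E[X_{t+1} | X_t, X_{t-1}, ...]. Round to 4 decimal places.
E[X_{t+1} \mid \mathcal F_t] = -4.2860

For an AR(p) model X_t = c + sum_i phi_i X_{t-i} + eps_t, the
one-step-ahead conditional mean is
  E[X_{t+1} | X_t, ...] = c + sum_i phi_i X_{t+1-i}.
Substitute known values:
  E[X_{t+1} | ...] = (0.711) * (-6) + (0.01) * (-2)
                   = -4.2860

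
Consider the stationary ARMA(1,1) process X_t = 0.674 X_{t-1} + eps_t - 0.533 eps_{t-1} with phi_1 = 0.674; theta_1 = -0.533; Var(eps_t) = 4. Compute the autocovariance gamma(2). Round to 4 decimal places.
\gamma(2) = 0.4463

Multiply the model equation by X_{t-k} and take expectations. With theta_0 = psi_0 = 1 and psi_j the MA(infinity) weights, this gives
  gamma(k) - sum_i phi_i gamma(k-i) = c_k,
  c_k = sigma^2 * sum_{j=k..q} theta_j psi_{j-k}   (c_k = 0 for k > q),
using gamma(-m) = gamma(m).
psi-weights needed (psi_j = theta_j + sum_i phi_i psi_{j-i}):
  psi_1 = theta_1 + phi_1 = -0.533 + (0.674) = 0.141
Right-hand sides:
  c_0 = sigma^2 (1 + theta_1 psi_1) = 4 * (1 + (-0.533)(0.141)) = 4 * 0.924847 = 3.699388
  c_1 = sigma^2 theta_1 = 4 * (-0.533) = -2.132
  c_2 = 0
Equations for k = 0 and k = 1 (AR order 1):
  gamma(0) = phi_1 gamma(1) + c_0
  gamma(1) = phi_1 gamma(0) + c_1
Substituting the second into the first: gamma(0) (1 - phi_1^2) = c_0 + phi_1 c_1, so
  gamma(0) = (c_0 + phi_1 c_1) / (1 - phi_1^2) = (3.699388 + (0.674)(-2.132)) / (1 - (0.674)^2) = 2.26242 / 0.545724 = 4.145722.
  gamma(1) = phi_1 gamma(0) + c_1 = (0.674)(4.145722) + (-2.132) = 0.662217.
For k = 2 (> q): gamma(2) = phi_1 gamma(1) = (0.674)(0.662217) = 0.446334.
Therefore gamma(2) = 0.4463 (to 4 decimal places).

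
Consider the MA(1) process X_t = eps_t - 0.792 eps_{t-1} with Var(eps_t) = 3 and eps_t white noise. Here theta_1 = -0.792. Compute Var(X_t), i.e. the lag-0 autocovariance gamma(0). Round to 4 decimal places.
\gamma(0) = 4.8818

For an MA(q) process X_t = eps_t + sum_i theta_i eps_{t-i} with
Var(eps_t) = sigma^2, the variance is
  gamma(0) = sigma^2 * (1 + sum_i theta_i^2).
  sum_i theta_i^2 = (-0.792)^2 = 0.627264.
  gamma(0) = 3 * (1 + 0.627264) = 3 * 1.627264 = 4.881792, which rounds to 4.8818.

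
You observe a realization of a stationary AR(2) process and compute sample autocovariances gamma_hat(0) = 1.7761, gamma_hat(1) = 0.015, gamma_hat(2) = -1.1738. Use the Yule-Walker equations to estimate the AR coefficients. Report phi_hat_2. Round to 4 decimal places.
\hat\phi_{2} = -0.6610

The Yule-Walker equations for an AR(p) process read, in matrix form,
  Gamma_p phi = r_p,   with   (Gamma_p)_{ij} = gamma(|i - j|),
                       (r_p)_i = gamma(i),   i,j = 1..p.
Substitute the sample gammas (Toeplitz matrix and right-hand side of size 2):
  Gamma_p = [[1.7761, 0.015], [0.015, 1.7761]]
  r_p     = [0.015, -1.1738]
Written out:
  1.7761 phi_1 + 0.015 phi_2 = 0.015
  0.015 phi_1 + 1.7761 phi_2 = -1.1738
Solve by Cramer's rule:
  det = gamma(0)^2 - gamma(1)^2 = (1.7761)^2 - (0.015)^2 = 3.15453121 - 0.000225 = 3.15430621
  phi_hat_1 = [gamma(1) gamma(0) - gamma(1) gamma(2)] / det = [(0.015)(1.7761) - (0.015)(-1.1738)] / 3.15430621 = 0.0442485 / 3.15430621 = 0.014
  phi_hat_2 = [gamma(0) gamma(2) - gamma(1)^2] / det = [(1.7761)(-1.1738) - (0.015)^2] / 3.15430621 = -2.08501118 / 3.15430621 = -0.661
So phi_hat = [0.0140, -0.6610].
Therefore phi_hat_2 = -0.6610.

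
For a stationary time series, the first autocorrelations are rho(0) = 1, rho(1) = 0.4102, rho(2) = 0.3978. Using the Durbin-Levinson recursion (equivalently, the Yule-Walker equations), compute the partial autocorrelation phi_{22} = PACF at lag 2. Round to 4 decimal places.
\phi_{22} = 0.2760

The PACF at lag k is phi_{kk}, the last component of the solution
to the Yule-Walker system G_k phi = r_k where
  (G_k)_{ij} = rho(|i - j|), (r_k)_i = rho(i), i,j = 1..k.
Equivalently, Durbin-Levinson gives phi_{kk} iteratively:
  phi_{11} = rho(1)
  phi_{kk} = [rho(k) - sum_{j=1..k-1} phi_{k-1,j} rho(k-j)]
            / [1 - sum_{j=1..k-1} phi_{k-1,j} rho(j)],
  phi_{k,j} = phi_{k-1,j} - phi_{kk} phi_{k-1,k-j},  j = 1..k-1.
Step k = 1:
  phi_11 = rho(1) = 0.4102.
Step k = 2:
  phi_22 = [rho(2) - phi_11 rho(1)] / [1 - phi_11 rho(1)] = [0.3978 - (0.4102)(0.4102)] / [1 - (0.4102)(0.4102)]
         = 0.22953596 / 0.83173596 = 0.276.
Therefore phi_{22} = 0.2760.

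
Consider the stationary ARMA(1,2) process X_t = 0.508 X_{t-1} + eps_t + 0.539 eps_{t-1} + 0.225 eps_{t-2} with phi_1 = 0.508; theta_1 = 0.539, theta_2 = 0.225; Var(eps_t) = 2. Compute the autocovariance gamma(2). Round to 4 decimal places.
\gamma(2) = 2.7174

Multiply the model equation by X_{t-k} and take expectations. With theta_0 = psi_0 = 1 and psi_j the MA(infinity) weights, this gives
  gamma(k) - sum_i phi_i gamma(k-i) = c_k,
  c_k = sigma^2 * sum_{j=k..q} theta_j psi_{j-k}   (c_k = 0 for k > q),
using gamma(-m) = gamma(m).
psi-weights needed (psi_j = theta_j + sum_i phi_i psi_{j-i}):
  psi_1 = theta_1 + phi_1 = 0.539 + (0.508) = 1.047
  psi_2 = theta_2 + phi_1 psi_1 = 0.225 + (0.508)(1.047) = 0.756876
Right-hand sides:
  c_0 = sigma^2 (1 + theta_1 psi_1 + theta_2 psi_2) = 2 * (1 + (0.539)(1.047) + (0.225)(0.756876)) = 2 * 1.73463 = 3.46926
  c_1 = sigma^2 (theta_1 + theta_2 psi_1) = 2 * (0.539 + (0.225)(1.047)) = 1.54915
  c_2 = sigma^2 theta_2 = 2 * (0.225) = 0.45
Equations for k = 0 and k = 1 (AR order 1):
  gamma(0) = phi_1 gamma(1) + c_0
  gamma(1) = phi_1 gamma(0) + c_1
Substituting the second into the first: gamma(0) (1 - phi_1^2) = c_0 + phi_1 c_1, so
  gamma(0) = (c_0 + phi_1 c_1) / (1 - phi_1^2) = (3.46926 + (0.508)(1.54915)) / (1 - (0.508)^2) = 4.256228 / 0.741936 = 5.736652.
  gamma(1) = phi_1 gamma(0) + c_1 = (0.508)(5.736652) + (1.54915) = 4.463369.
For k = 2: gamma(2) = phi_1 gamma(1) + c_2
  = (0.508)(4.463369) + (0.45) = 2.717391.
Therefore gamma(2) = 2.7174 (to 4 decimal places).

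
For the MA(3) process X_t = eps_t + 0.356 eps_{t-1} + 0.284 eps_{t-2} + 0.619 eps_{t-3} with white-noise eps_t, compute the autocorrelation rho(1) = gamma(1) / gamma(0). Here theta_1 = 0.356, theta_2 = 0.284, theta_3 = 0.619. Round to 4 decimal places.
\rho(1) = 0.3979

For an MA(q) process with theta_0 = 1, the autocovariance is
  gamma(k) = sigma^2 * sum_{i=0..q-k} theta_i * theta_{i+k},
and rho(k) = gamma(k) / gamma(0). Sigma^2 cancels.
  numerator   = (1)*(0.356) + (0.356)*(0.284) + (0.284)*(0.619) = 0.6329.
  denominator = (1)^2 + (0.356)^2 + (0.284)^2 + (0.619)^2 = 1.590553.
  rho(1) = 0.6329 / 1.590553 = 0.3979.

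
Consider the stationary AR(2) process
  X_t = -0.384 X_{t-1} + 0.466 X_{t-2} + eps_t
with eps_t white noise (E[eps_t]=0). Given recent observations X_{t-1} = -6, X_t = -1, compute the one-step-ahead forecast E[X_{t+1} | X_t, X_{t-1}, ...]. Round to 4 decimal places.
E[X_{t+1} \mid \mathcal F_t] = -2.4120

For an AR(p) model X_t = c + sum_i phi_i X_{t-i} + eps_t, the
one-step-ahead conditional mean is
  E[X_{t+1} | X_t, ...] = c + sum_i phi_i X_{t+1-i}.
Substitute known values:
  E[X_{t+1} | ...] = (-0.384) * (-1) + (0.466) * (-6)
                   = -2.4120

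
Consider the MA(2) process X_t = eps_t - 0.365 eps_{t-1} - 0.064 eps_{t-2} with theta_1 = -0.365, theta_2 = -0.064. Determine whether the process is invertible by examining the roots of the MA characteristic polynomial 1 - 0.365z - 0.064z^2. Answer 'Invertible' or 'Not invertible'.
\text{Invertible}

The MA(q) characteristic polynomial is P(z) = 1 - 0.365z - 0.064z^2.
Invertibility requires all roots to lie outside the unit circle, i.e. |z| > 1 for every root.
Set 1 + (-0.365) z + (-0.064) z^2 = 0, i.e. a z^2 + b z + c = 0 with a = -0.064, b = -0.365, c = 1.
Discriminant D = b^2 - 4ac = (-0.365)^2 - 4*(-0.064)*1 = 0.133225 - (-0.256) = 0.389225.
D >= 0, so the roots are real: z = (-b +/- sqrt(D)) / (2a) = (0.365 +/- 0.623879) / (-0.128).
  z_1 = (0.365 + 0.623879) / (-0.128) = -7.7256,   |z_1| = 7.7256.
  z_2 = (0.365 - 0.623879) / (-0.128) = 2.0225,   |z_2| = 2.0225.
Moduli of all roots: 7.7256, 2.0225.
All moduli strictly greater than 1? Yes.
Verdict: Invertible.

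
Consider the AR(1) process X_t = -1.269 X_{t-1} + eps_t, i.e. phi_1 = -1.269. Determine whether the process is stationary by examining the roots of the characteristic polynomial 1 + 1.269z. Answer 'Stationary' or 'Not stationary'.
\text{Not stationary}

The AR(p) characteristic polynomial is P(z) = 1 + 1.269z.
Stationarity requires all roots to lie outside the unit circle, i.e. |z| > 1 for every root.
This is linear in z: 1 + (1.269) z = 0  =>  z = -1/(1.269) = -0.788022,  |z| = 0.788022.
Moduli of all roots: 0.7880.
All moduli strictly greater than 1? No.
Verdict: Not stationary.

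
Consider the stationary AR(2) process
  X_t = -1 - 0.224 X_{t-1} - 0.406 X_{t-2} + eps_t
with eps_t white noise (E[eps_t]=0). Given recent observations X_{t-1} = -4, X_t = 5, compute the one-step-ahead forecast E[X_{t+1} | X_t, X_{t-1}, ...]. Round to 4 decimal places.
E[X_{t+1} \mid \mathcal F_t] = -0.4960

For an AR(p) model X_t = c + sum_i phi_i X_{t-i} + eps_t, the
one-step-ahead conditional mean is
  E[X_{t+1} | X_t, ...] = c + sum_i phi_i X_{t+1-i}.
Substitute known values:
  E[X_{t+1} | ...] = -1 + (-0.224) * (5) + (-0.406) * (-4)
                   = -0.4960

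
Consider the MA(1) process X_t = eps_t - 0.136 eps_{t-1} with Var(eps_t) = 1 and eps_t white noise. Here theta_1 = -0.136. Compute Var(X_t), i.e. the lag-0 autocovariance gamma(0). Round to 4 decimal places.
\gamma(0) = 1.0185

For an MA(q) process X_t = eps_t + sum_i theta_i eps_{t-i} with
Var(eps_t) = sigma^2, the variance is
  gamma(0) = sigma^2 * (1 + sum_i theta_i^2).
  sum_i theta_i^2 = (-0.136)^2 = 0.018496.
  gamma(0) = 1 * (1 + 0.018496) = 1 * 1.018496 = 1.018496, which rounds to 1.0185.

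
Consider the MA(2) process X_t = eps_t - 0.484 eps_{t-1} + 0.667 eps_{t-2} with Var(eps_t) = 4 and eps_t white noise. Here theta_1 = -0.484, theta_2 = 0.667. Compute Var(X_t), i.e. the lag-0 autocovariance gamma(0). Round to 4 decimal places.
\gamma(0) = 6.7166

For an MA(q) process X_t = eps_t + sum_i theta_i eps_{t-i} with
Var(eps_t) = sigma^2, the variance is
  gamma(0) = sigma^2 * (1 + sum_i theta_i^2).
  sum_i theta_i^2 = (-0.484)^2 + (0.667)^2 = 0.234256 + 0.444889 = 0.679145.
  gamma(0) = 4 * (1 + 0.679145) = 4 * 1.679145 = 6.71658, which rounds to 6.7166.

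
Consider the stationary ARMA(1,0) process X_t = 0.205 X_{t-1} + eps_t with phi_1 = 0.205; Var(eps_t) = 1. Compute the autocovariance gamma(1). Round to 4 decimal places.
\gamma(1) = 0.2140

Multiply the model equation by X_{t-k} and take expectations. With theta_0 = psi_0 = 1 and psi_j the MA(infinity) weights, this gives
  gamma(k) - sum_i phi_i gamma(k-i) = c_k,
  c_k = sigma^2 * sum_{j=k..q} theta_j psi_{j-k}   (c_k = 0 for k > q),
using gamma(-m) = gamma(m).
Pure AR (q = 0): c_0 = sigma^2 = 1, c_k = 0 for k >= 1.
Equations for k = 0 and k = 1 (AR order 1):
  gamma(0) = phi_1 gamma(1) + c_0
  gamma(1) = phi_1 gamma(0) + c_1
Substituting the second into the first: gamma(0) (1 - phi_1^2) = c_0 + phi_1 c_1, so
  gamma(0) = c_0 / (1 - phi_1^2) = 1 / (1 - (0.205)^2) = 1 / 0.957975 = 1.043869.
  gamma(1) = phi_1 gamma(0) = (0.205)(1.043869) = 0.213993.
Therefore gamma(1) = 0.2140 (to 4 decimal places).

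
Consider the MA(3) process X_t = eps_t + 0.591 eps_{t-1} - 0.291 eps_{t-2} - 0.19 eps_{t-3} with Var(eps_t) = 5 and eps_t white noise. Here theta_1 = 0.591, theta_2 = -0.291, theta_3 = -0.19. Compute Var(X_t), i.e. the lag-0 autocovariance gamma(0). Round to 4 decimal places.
\gamma(0) = 7.3503

For an MA(q) process X_t = eps_t + sum_i theta_i eps_{t-i} with
Var(eps_t) = sigma^2, the variance is
  gamma(0) = sigma^2 * (1 + sum_i theta_i^2).
  sum_i theta_i^2 = (0.591)^2 + (-0.291)^2 + (-0.19)^2 = 0.349281 + 0.084681 + 0.0361 = 0.470062.
  gamma(0) = 5 * (1 + 0.470062) = 5 * 1.470062 = 7.35031, which rounds to 7.3503.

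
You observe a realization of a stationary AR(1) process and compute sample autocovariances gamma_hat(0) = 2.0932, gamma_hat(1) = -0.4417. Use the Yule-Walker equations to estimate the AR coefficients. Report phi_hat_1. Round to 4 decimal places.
\hat\phi_{1} = -0.2110

The Yule-Walker equations for an AR(p) process read, in matrix form,
  Gamma_p phi = r_p,   with   (Gamma_p)_{ij} = gamma(|i - j|),
                       (r_p)_i = gamma(i),   i,j = 1..p.
Substitute the sample gammas (Toeplitz matrix and right-hand side of size 1):
  Gamma_p = [[2.0932]]
  r_p     = [-0.4417]
With p = 1 this is the single equation gamma(0) phi_1 = gamma(1):
  phi_hat_1 = gamma(1) / gamma(0) = -0.4417 / 2.0932 = -0.2110.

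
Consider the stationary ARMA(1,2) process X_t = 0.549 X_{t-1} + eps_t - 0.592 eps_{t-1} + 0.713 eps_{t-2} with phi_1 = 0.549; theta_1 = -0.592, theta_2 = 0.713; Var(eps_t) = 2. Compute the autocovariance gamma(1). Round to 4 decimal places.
\gamma(1) = 0.6017

Multiply the model equation by X_{t-k} and take expectations. With theta_0 = psi_0 = 1 and psi_j the MA(infinity) weights, this gives
  gamma(k) - sum_i phi_i gamma(k-i) = c_k,
  c_k = sigma^2 * sum_{j=k..q} theta_j psi_{j-k}   (c_k = 0 for k > q),
using gamma(-m) = gamma(m).
psi-weights needed (psi_j = theta_j + sum_i phi_i psi_{j-i}):
  psi_1 = theta_1 + phi_1 = -0.592 + (0.549) = -0.043
  psi_2 = theta_2 + phi_1 psi_1 = 0.713 + (0.549)(-0.043) = 0.689393
Right-hand sides:
  c_0 = sigma^2 (1 + theta_1 psi_1 + theta_2 psi_2) = 2 * (1 + (-0.592)(-0.043) + (0.713)(0.689393)) = 2 * 1.516993 = 3.033986
  c_1 = sigma^2 (theta_1 + theta_2 psi_1) = 2 * (-0.592 + (0.713)(-0.043)) = -1.245318
  c_2 = sigma^2 theta_2 = 2 * (0.713) = 1.426
Equations for k = 0 and k = 1 (AR order 1):
  gamma(0) = phi_1 gamma(1) + c_0
  gamma(1) = phi_1 gamma(0) + c_1
Substituting the second into the first: gamma(0) (1 - phi_1^2) = c_0 + phi_1 c_1, so
  gamma(0) = (c_0 + phi_1 c_1) / (1 - phi_1^2) = (3.033986 + (0.549)(-1.245318)) / (1 - (0.549)^2) = 2.350307 / 0.698599 = 3.364315.
  gamma(1) = phi_1 gamma(0) + c_1 = (0.549)(3.364315) + (-1.245318) = 0.601691.
Therefore gamma(1) = 0.6017 (to 4 decimal places).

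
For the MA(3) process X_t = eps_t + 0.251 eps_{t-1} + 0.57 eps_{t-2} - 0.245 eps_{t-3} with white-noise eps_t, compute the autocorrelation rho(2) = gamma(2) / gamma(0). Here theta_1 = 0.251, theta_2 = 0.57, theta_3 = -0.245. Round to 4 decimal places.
\rho(2) = 0.3512

For an MA(q) process with theta_0 = 1, the autocovariance is
  gamma(k) = sigma^2 * sum_{i=0..q-k} theta_i * theta_{i+k},
and rho(k) = gamma(k) / gamma(0). Sigma^2 cancels.
  numerator   = (1)*(0.57) + (0.251)*(-0.245) = 0.508505.
  denominator = (1)^2 + (0.251)^2 + (0.57)^2 + (-0.245)^2 = 1.447926.
  rho(2) = 0.508505 / 1.447926 = 0.3512.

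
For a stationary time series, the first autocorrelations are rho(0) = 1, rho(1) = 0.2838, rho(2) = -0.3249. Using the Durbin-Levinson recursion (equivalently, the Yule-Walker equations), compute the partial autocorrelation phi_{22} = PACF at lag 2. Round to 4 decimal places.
\phi_{22} = -0.4410

The PACF at lag k is phi_{kk}, the last component of the solution
to the Yule-Walker system G_k phi = r_k where
  (G_k)_{ij} = rho(|i - j|), (r_k)_i = rho(i), i,j = 1..k.
Equivalently, Durbin-Levinson gives phi_{kk} iteratively:
  phi_{11} = rho(1)
  phi_{kk} = [rho(k) - sum_{j=1..k-1} phi_{k-1,j} rho(k-j)]
            / [1 - sum_{j=1..k-1} phi_{k-1,j} rho(j)],
  phi_{k,j} = phi_{k-1,j} - phi_{kk} phi_{k-1,k-j},  j = 1..k-1.
Step k = 1:
  phi_11 = rho(1) = 0.2838.
Step k = 2:
  phi_22 = [rho(2) - phi_11 rho(1)] / [1 - phi_11 rho(1)] = [-0.3249 - (0.2838)(0.2838)] / [1 - (0.2838)(0.2838)]
         = -0.40544244 / 0.91945756 = -0.441.
Therefore phi_{22} = -0.4410.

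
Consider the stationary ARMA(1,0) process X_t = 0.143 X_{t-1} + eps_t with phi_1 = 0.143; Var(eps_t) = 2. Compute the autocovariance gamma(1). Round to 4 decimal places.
\gamma(1) = 0.2920

Multiply the model equation by X_{t-k} and take expectations. With theta_0 = psi_0 = 1 and psi_j the MA(infinity) weights, this gives
  gamma(k) - sum_i phi_i gamma(k-i) = c_k,
  c_k = sigma^2 * sum_{j=k..q} theta_j psi_{j-k}   (c_k = 0 for k > q),
using gamma(-m) = gamma(m).
Pure AR (q = 0): c_0 = sigma^2 = 2, c_k = 0 for k >= 1.
Equations for k = 0 and k = 1 (AR order 1):
  gamma(0) = phi_1 gamma(1) + c_0
  gamma(1) = phi_1 gamma(0) + c_1
Substituting the second into the first: gamma(0) (1 - phi_1^2) = c_0 + phi_1 c_1, so
  gamma(0) = c_0 / (1 - phi_1^2) = 2 / (1 - (0.143)^2) = 2 / 0.979551 = 2.041752.
  gamma(1) = phi_1 gamma(0) = (0.143)(2.041752) = 0.291971.
Therefore gamma(1) = 0.2920 (to 4 decimal places).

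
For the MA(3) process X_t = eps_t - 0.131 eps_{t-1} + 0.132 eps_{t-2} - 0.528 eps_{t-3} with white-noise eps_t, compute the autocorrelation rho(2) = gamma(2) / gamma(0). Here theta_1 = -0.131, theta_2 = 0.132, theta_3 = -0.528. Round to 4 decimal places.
\rho(2) = 0.1532

For an MA(q) process with theta_0 = 1, the autocovariance is
  gamma(k) = sigma^2 * sum_{i=0..q-k} theta_i * theta_{i+k},
and rho(k) = gamma(k) / gamma(0). Sigma^2 cancels.
  numerator   = (1)*(0.132) + (-0.131)*(-0.528) = 0.201168.
  denominator = (1)^2 + (-0.131)^2 + (0.132)^2 + (-0.528)^2 = 1.313369.
  rho(2) = 0.201168 / 1.313369 = 0.1532.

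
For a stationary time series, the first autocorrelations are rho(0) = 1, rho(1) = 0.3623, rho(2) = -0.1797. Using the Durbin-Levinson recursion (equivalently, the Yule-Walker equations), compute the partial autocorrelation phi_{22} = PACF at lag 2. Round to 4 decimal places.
\phi_{22} = -0.3579

The PACF at lag k is phi_{kk}, the last component of the solution
to the Yule-Walker system G_k phi = r_k where
  (G_k)_{ij} = rho(|i - j|), (r_k)_i = rho(i), i,j = 1..k.
Equivalently, Durbin-Levinson gives phi_{kk} iteratively:
  phi_{11} = rho(1)
  phi_{kk} = [rho(k) - sum_{j=1..k-1} phi_{k-1,j} rho(k-j)]
            / [1 - sum_{j=1..k-1} phi_{k-1,j} rho(j)],
  phi_{k,j} = phi_{k-1,j} - phi_{kk} phi_{k-1,k-j},  j = 1..k-1.
Step k = 1:
  phi_11 = rho(1) = 0.3623.
Step k = 2:
  phi_22 = [rho(2) - phi_11 rho(1)] / [1 - phi_11 rho(1)] = [-0.1797 - (0.3623)(0.3623)] / [1 - (0.3623)(0.3623)]
         = -0.31096129 / 0.86873871 = -0.3579.
Therefore phi_{22} = -0.3579.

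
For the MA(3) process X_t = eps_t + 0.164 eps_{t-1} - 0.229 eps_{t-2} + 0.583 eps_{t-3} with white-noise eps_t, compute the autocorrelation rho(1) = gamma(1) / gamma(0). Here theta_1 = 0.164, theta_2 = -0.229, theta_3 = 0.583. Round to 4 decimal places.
\rho(1) = -0.0050

For an MA(q) process with theta_0 = 1, the autocovariance is
  gamma(k) = sigma^2 * sum_{i=0..q-k} theta_i * theta_{i+k},
and rho(k) = gamma(k) / gamma(0). Sigma^2 cancels.
  numerator   = (1)*(0.164) + (0.164)*(-0.229) + (-0.229)*(0.583) = -0.007063.
  denominator = (1)^2 + (0.164)^2 + (-0.229)^2 + (0.583)^2 = 1.419226.
  rho(1) = -0.007063 / 1.419226 = -0.0050.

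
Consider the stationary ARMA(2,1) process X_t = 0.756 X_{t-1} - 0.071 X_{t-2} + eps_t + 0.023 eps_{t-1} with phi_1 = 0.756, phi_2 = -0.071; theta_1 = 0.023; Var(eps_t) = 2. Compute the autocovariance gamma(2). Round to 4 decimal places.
\gamma(2) = 1.9472

Multiply the model equation by X_{t-k} and take expectations. With theta_0 = psi_0 = 1 and psi_j the MA(infinity) weights, this gives
  gamma(k) - sum_i phi_i gamma(k-i) = c_k,
  c_k = sigma^2 * sum_{j=k..q} theta_j psi_{j-k}   (c_k = 0 for k > q),
using gamma(-m) = gamma(m).
psi-weights needed (psi_j = theta_j + sum_i phi_i psi_{j-i}):
  psi_1 = theta_1 + phi_1 = 0.023 + (0.756) = 0.779
Right-hand sides:
  c_0 = sigma^2 (1 + theta_1 psi_1) = 2 * (1 + (0.023)(0.779)) = 2 * 1.017917 = 2.035834
  c_1 = sigma^2 theta_1 = 2 * (0.023) = 0.046
  c_2 = 0
Equations for k = 0, 1, 2 (AR order 2, c_2 = 0):
  (E0) gamma(0) = phi_1 gamma(1) + phi_2 gamma(2) + c_0
  (E1) gamma(1) = phi_1 gamma(0) + phi_2 gamma(1) + c_1
  (E2) gamma(2) = phi_1 gamma(1) + phi_2 gamma(0)
From (E1): gamma(1) = A gamma(0) + B with
  A = phi_1 / (1 - phi_2) = 0.756 / 1.071 = 0.705882,   B = c_1 / (1 - phi_2) = 0.046 / 1.071 = 0.042951.
Insert (E2) into (E0): gamma(0) (1 - phi_2^2) = phi_1 (1 + phi_2) gamma(1) + c_0.
  phi_1 (1 + phi_2) = (0.756)(0.929) = 0.702324,   1 - phi_2^2 = 0.994959.
Replace gamma(1) by A gamma(0) + B and collect gamma(0):
  gamma(0) [0.994959 - (0.702324)(0.705882)] = (0.702324)(0.042951) + 2.035834
  gamma(0) * 0.499201 = 2.065999
  gamma(0) = 2.065999 / 0.499201 = 4.138613.
  gamma(1) = A gamma(0) + B = (0.705882)(4.138613) + (0.042951) = 2.964324.
  gamma(2) = phi_1 gamma(1) + phi_2 gamma(0) = (0.756)(2.964324) + (-0.071)(4.138613) = 1.947188.
Therefore gamma(2) = 1.9472 (to 4 decimal places).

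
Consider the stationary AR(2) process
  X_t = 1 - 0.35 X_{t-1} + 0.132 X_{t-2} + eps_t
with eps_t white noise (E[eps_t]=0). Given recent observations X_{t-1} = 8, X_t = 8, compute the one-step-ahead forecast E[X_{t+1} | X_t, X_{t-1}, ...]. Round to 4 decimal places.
E[X_{t+1} \mid \mathcal F_t] = -0.7440

For an AR(p) model X_t = c + sum_i phi_i X_{t-i} + eps_t, the
one-step-ahead conditional mean is
  E[X_{t+1} | X_t, ...] = c + sum_i phi_i X_{t+1-i}.
Substitute known values:
  E[X_{t+1} | ...] = 1 + (-0.35) * (8) + (0.132) * (8)
                   = -0.7440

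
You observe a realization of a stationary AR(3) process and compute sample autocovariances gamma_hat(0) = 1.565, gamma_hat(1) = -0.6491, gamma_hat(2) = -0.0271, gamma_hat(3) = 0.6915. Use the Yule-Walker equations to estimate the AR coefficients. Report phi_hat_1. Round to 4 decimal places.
\hat\phi_{1} = -0.4111

The Yule-Walker equations for an AR(p) process read, in matrix form,
  Gamma_p phi = r_p,   with   (Gamma_p)_{ij} = gamma(|i - j|),
                       (r_p)_i = gamma(i),   i,j = 1..p.
Substitute the sample gammas (Toeplitz matrix and right-hand side of size 3):
  Gamma_p = [[1.565, -0.6491, -0.0271], [-0.6491, 1.565, -0.6491], [-0.0271, -0.6491, 1.565]]
  r_p     = [-0.6491, -0.0271, 0.6915]
Written out (R1..R3):
  (R1) 1.565 phi_1 - 0.6491 phi_2 - 0.0271 phi_3 = -0.6491
  (R2) -0.6491 phi_1 + 1.565 phi_2 - 0.6491 phi_3 = -0.0271
  (R3) -0.0271 phi_1 - 0.6491 phi_2 + 1.565 phi_3 = 0.6915
Gaussian elimination:
  R2 <- R2 - (-0.6491/1.565) R1 = R2 - (-0.41476) R1:  1.295779 phi_2 - 0.66034 phi_3 = -0.296321
  R3 <- R3 - (-0.0271/1.565) R1 = R3 - (-0.017316) R1:  -0.66034 phi_2 + 1.564531 phi_3 = 0.68026
  R3 <- R3 - (-0.66034/1.295779) R2 = R3 - (-0.509608) R2:  1.228016 phi_3 = 0.529252
Back-substitution:
  phi_hat_3 = 0.529252 / 1.228016 = 0.430982
  phi_hat_2 = (-0.296321 - (-0.66034)(0.430982)) / 1.295779 = -0.00905
  phi_hat_1 = (-0.6491 - (-0.6491)(-0.00905) - (-0.0271)(0.430982)) / 1.565 = -0.411051
So phi_hat = [-0.4111, -0.0090, 0.4310].
Therefore phi_hat_1 = -0.4111.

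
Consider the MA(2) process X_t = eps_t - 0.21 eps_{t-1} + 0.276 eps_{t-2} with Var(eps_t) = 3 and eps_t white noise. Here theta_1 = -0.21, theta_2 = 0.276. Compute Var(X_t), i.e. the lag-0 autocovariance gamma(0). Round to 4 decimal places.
\gamma(0) = 3.3608

For an MA(q) process X_t = eps_t + sum_i theta_i eps_{t-i} with
Var(eps_t) = sigma^2, the variance is
  gamma(0) = sigma^2 * (1 + sum_i theta_i^2).
  sum_i theta_i^2 = (-0.21)^2 + (0.276)^2 = 0.0441 + 0.076176 = 0.120276.
  gamma(0) = 3 * (1 + 0.120276) = 3 * 1.120276 = 3.360828, which rounds to 3.3608.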